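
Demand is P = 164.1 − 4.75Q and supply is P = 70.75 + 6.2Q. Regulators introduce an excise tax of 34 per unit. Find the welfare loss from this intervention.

52.79

Competitive equilibrium: 164.1 − 4.75Q = 70.75 + 6.2Q → Q* = 8.5251, P* = 123.6057.
With the tax, the buyer price exceeds the seller price by 34: (164.1 − 4.75Q) − (70.75 + 6.2Q) = 34 → Q' = 5.4201.
ΔQ = 8.5251 − 5.4201 = 3.105; the wedge equals the tax, 34.
Welfare loss = ½ × 3.105 × 34 = 52.79.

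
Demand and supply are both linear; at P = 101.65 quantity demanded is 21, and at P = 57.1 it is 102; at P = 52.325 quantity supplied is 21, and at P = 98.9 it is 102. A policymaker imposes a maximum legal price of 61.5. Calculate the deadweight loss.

Demand slope = (57.1 − 101.65)/(102 − 21) = −0.55, so P = 113.2 − 0.55Q.
Supply slope = (98.9 − 52.325)/(102 − 21) = 0.575, so P = 40.25 + 0.575Q.
Competitive equilibrium: 113.2 − 0.55Q = 40.25 + 0.575Q → Q* = 64.8444, P* = 77.5356.
At the ceiling P = 61.5, quantity supplied = (61.5 − 40.25)/0.575 = 36.9565.
Willingness to pay at Q' = 36.9565: 113.2 − 0.55·36.9565 = 92.8739.
ΔQ = 64.8444 − 36.9565 = 27.8879; wedge = 92.8739 − 61.5 = 31.3739.
Welfare loss = ½ × 27.8879 × 31.3739 = 437.48.

437.48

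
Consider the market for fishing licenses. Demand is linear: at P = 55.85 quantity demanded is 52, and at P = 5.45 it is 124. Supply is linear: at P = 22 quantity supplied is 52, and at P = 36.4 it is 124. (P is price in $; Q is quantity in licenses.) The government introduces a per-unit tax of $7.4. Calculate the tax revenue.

$602.28

Demand slope = (5.45 − 55.85)/(124 − 52) = −0.7, so P = 92.25 − 0.7Q.
Supply slope = (36.4 − 22)/(124 − 52) = 0.2, so P = 11.6 + 0.2Q.
Competitive equilibrium: 92.25 − 0.7Q = 11.6 + 0.2Q → Q* = 89.6111, P* = 29.5222.
With the tax, the buyer price exceeds the seller price by 7.4: (92.25 − 0.7Q) − (11.6 + 0.2Q) = 7.4 → Q' = 81.3889.
Tax revenue = 7.4 × 81.3889 = $602.28.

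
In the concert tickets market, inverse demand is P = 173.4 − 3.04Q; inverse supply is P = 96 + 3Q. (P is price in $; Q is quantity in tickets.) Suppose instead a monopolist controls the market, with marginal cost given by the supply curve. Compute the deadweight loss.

Competitive equilibrium: 173.4 − 3.04Q = 96 + 3Q → Q* = 12.8146, P* = 134.4437.
Marginal revenue: MR = 173.4 − 6.08Q. Set MR = MC: 173.4 − 6.08Q = 96 + 3Q → Q_m = 8.5242.
Price P_m = 173.4 − 3.04·8.5242 = 147.4864; MC(Q_m) = 96 + 3·8.5242 = 121.5726.
Competitive Q* = 12.8146, so ΔQ = 4.2904; wedge = 147.4864 − 121.5726 = 25.9138.
The triangle = ½ × 4.2904 × 25.9138 = $55.59.

$55.59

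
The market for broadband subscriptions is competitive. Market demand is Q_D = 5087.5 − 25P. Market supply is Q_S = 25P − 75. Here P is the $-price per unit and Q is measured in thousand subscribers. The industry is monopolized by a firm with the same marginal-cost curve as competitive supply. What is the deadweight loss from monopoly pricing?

In inverse form: demand P = 203.5 − 0.04Q, supply P = 3 + 0.04Q.
Competitive equilibrium: 203.5 − 0.04Q = 3 + 0.04Q → Q* = 2506.25, P* = 103.25.
Marginal revenue: MR = 203.5 − 0.08Q. Set MR = MC: 203.5 − 0.08Q = 3 + 0.04Q → Q_m = 1670.83333.
Price P_m = 203.5 − 0.04·1670.83333 = 136.66667; MC(Q_m) = 3 + 0.04·1670.83333 = 69.83333.
Competitive Q* = 2506.25, so ΔQ = 835.41667; wedge = 136.66667 − 69.83333 = 66.83334.
Welfare loss = ½ × 835.41667 × 66.83334 = $27916.84 thousand.

$27916.84 thousand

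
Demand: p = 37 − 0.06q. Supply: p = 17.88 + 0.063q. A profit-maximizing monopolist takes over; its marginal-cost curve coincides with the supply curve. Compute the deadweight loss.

Competitive equilibrium: 37 − 0.06q = 17.88 + 0.063q → q* = 155.4472, p* = 27.6732.
Marginal revenue: MR = 37 − 0.12q. Set MR = MC: 37 − 0.12q = 17.88 + 0.063q → q_m = 104.4809.
Price p_m = 37 − 0.06·104.4809 = 30.7311; MC(q_m) = 17.88 + 0.063·104.4809 = 24.4623.
Competitive q* = 155.4472, so Δq = 50.9663; wedge = 30.7311 − 24.4623 = 6.2688.
Welfare loss = ½ × 50.9663 × 6.2688 = 159.75.

159.75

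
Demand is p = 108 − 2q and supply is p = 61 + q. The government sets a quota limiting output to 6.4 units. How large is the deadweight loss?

128.81

Competitive equilibrium: 108 − 2q = 61 + q → q* = 15.6667, p* = 76.6667.
At q = 6.4: demand price = 108 − 2·6.4 = 95.2; supply price = 61 + 1·6.4 = 67.4.
Δq = 15.6667 − 6.4 = 9.2667; wedge = 95.2 − 67.4 = 27.8.
Welfare loss = ½ × 9.2667 × 27.8 = 128.81.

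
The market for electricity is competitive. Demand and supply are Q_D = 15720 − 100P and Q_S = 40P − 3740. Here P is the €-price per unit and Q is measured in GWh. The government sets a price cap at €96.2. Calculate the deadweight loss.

In inverse form: demand P = 157.2 − 0.01Q, supply P = 93.5 + 0.025Q.
Competitive equilibrium: 157.2 − 0.01Q = 93.5 + 0.025Q → Q* = 1820, P* = 139.
At the ceiling P = 96.2, quantity supplied = (96.2 − 93.5)/0.025 = 108.
Willingness to pay at Q' = 108: 157.2 − 0.01·108 = 156.12.
ΔQ = 1820 − 108 = 1712; wedge = 156.12 − 96.2 = 59.92.
The triangle = ½ × 1712 × 59.92 = €51291.52.

€51291.52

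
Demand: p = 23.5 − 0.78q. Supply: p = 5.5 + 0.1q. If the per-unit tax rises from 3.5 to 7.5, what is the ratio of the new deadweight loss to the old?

Competitive equilibrium: 23.5 − 0.78q = 5.5 + 0.1q → q* = 20.4545, p* = 7.5455.
For a per-unit tax t: Δq = t/0.88, so DWL = ½·t·(t/0.88) = t²/1.76.
At t = 3.5: DWL = 6.960. At t = 7.5: DWL = 31.960.
Ratio = (7.5/3.5)² = 4.592.

4.592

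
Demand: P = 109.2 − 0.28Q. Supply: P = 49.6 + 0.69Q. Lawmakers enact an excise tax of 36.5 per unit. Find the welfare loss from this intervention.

Competitive equilibrium: 109.2 − 0.28Q = 49.6 + 0.69Q → Q* = 61.4433, P* = 91.9959.
With the tax, the buyer price exceeds the seller price by 36.5: (109.2 − 0.28Q) − (49.6 + 0.69Q) = 36.5 → Q' = 23.8144.
ΔQ = 61.4433 − 23.8144 = 37.6289; the wedge equals the tax, 36.5.
The triangle = ½ × 37.6289 × 36.5 = 686.73.

686.73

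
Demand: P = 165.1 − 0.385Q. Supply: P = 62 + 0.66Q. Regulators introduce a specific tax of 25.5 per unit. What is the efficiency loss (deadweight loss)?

Competitive equilibrium: 165.1 − 0.385Q = 62 + 0.66Q → Q* = 98.6603, P* = 127.1158.
With the tax, the buyer price exceeds the seller price by 25.5: (165.1 − 0.385Q) − (62 + 0.66Q) = 25.5 → Q' = 74.2584.
ΔQ = 98.6603 − 74.2584 = 24.4019; the wedge equals the tax, 25.5.
The triangle = ½ × 24.4019 × 25.5 = 311.12.

311.12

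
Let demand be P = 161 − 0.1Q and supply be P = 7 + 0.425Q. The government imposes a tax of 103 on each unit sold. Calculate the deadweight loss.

Competitive equilibrium: 161 − 0.1Q = 7 + 0.425Q → Q* = 293.3333, P* = 131.6667.
With the tax, the buyer price exceeds the seller price by 103: (161 − 0.1Q) − (7 + 0.425Q) = 103 → Q' = 97.1429.
ΔQ = 293.3333 − 97.1429 = 196.1904; the wedge equals the tax, 103.
Welfare loss = ½ × 196.1904 × 103 = 10103.81.

10103.81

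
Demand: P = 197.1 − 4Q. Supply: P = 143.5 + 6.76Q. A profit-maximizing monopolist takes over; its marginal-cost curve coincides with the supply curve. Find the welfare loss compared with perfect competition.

9.80

Competitive equilibrium: 197.1 − 4Q = 143.5 + 6.76Q → Q* = 4.98141, P* = 177.17435.
Marginal revenue: MR = 197.1 − 8Q. Set MR = MC: 197.1 − 8Q = 143.5 + 6.76Q → Q_m = 3.63144.
Price P_m = 197.1 − 4·3.63144 = 182.57424; MC(Q_m) = 143.5 + 6.76·3.63144 = 168.04853.
Competitive Q* = 4.98141, so ΔQ = 1.34997; wedge = 182.57424 − 168.04853 = 14.52571.
Deadweight loss = ½ × 1.34997 × 14.52571 = 9.80.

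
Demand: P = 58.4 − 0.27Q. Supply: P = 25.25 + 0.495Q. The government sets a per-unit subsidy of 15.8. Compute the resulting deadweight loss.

Competitive equilibrium: 58.4 − 0.27Q = 25.25 + 0.495Q → Q* = 43.3333, P* = 46.7.
The subsidy lowers effective supply by 15.8: P = 9.45 + 0.495Q.
New quantity: 58.4 − 0.27Q = 9.45 + 0.495Q → Q' = 63.9869.
Overproduction ΔQ = 63.9869 − 43.3333 = 20.6536; wedge = subsidy = 15.8.
Deadweight loss = ½ × 20.6536 × 15.8 = 163.16.

163.16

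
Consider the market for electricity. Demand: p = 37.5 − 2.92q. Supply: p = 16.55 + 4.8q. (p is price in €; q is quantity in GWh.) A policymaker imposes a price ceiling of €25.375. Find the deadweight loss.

€2.96

Competitive equilibrium: 37.5 − 2.92q = 16.55 + 4.8q → q* = 2.7137, p* = 29.5759.
At the ceiling p = 25.375, quantity supplied = (25.375 − 16.55)/4.8 = 1.8385.
Willingness to pay at q' = 1.8385: 37.5 − 2.92·1.8385 = 32.1316.
Δq = 2.7137 − 1.8385 = 0.8752; wedge = 32.1316 − 25.375 = 6.7566.
DWL = ½ × 0.8752 × 6.7566 = €2.96.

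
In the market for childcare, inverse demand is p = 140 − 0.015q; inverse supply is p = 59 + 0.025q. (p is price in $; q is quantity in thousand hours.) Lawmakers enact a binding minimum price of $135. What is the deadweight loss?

$57234.72 thousand

Competitive equilibrium: 140 − 0.015q = 59 + 0.025q → q* = 2025, p* = 109.625.
At the floor p = 135, quantity demanded = (140 − 135)/0.015 = 333.333333.
Sellers' marginal cost at q' = 333.333333: 59 + 0.025·333.333333 = 67.333333.
Δq = 2025 − 333.333333 = 1691.666667; wedge = 135 − 67.333333 = 67.666667.
Deadweight loss = ½ × 1691.666667 × 67.666667 = $57234.72 thousand.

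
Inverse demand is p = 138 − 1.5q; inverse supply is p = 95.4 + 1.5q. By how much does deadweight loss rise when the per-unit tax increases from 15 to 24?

Competitive equilibrium: 138 − 1.5q = 95.4 + 1.5q → q* = 14.2, p* = 116.7.
For a per-unit tax t: Δq = t/3, so DWL = ½·t·(t/3) = t²/6.
At t = 15: DWL = 37.5. At t = 24: DWL = 96.
Increase = 96 − 37.5 = 58.50.

58.50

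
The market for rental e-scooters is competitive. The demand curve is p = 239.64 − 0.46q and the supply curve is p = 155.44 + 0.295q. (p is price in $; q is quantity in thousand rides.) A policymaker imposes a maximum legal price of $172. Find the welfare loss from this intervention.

$1158.09 thousand

Competitive equilibrium: 239.64 − 0.46q = 155.44 + 0.295q → q* = 111.5232, p* = 188.3393.
At the ceiling p = 172, quantity supplied = (172 − 155.44)/0.295 = 56.1356.
Willingness to pay at q' = 56.1356: 239.64 − 0.46·56.1356 = 213.8176.
Δq = 111.5232 − 56.1356 = 55.3876; wedge = 213.8176 − 172 = 41.8176.
Deadweight loss = ½ × 55.3876 × 41.8176 = $1158.09 thousand.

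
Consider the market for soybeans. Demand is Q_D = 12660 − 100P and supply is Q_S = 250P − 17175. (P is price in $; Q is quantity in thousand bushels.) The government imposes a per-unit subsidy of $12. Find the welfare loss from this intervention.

$5142.86 thousand

In inverse form: demand P = 126.6 − 0.01Q, supply P = 68.7 + 0.004Q.
Competitive equilibrium: 126.6 − 0.01Q = 68.7 + 0.004Q → Q* = 4135.7143, P* = 85.2429.
The subsidy lowers effective supply by 12: P = 56.7 + 0.004Q.
New quantity: 126.6 − 0.01Q = 56.7 + 0.004Q → Q' = 4992.8571.
Overproduction ΔQ = 4992.8571 − 4135.7143 = 857.1428; wedge = subsidy = 12.
Welfare loss = ½ × 857.1428 × 12 = $5142.86 thousand.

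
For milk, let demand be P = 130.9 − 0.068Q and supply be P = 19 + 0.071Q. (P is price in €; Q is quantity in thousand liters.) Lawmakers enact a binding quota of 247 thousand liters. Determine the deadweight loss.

€21642.59 thousand

Competitive equilibrium: 130.9 − 0.068Q = 19 + 0.071Q → Q* = 805.036, P* = 76.1576.
At Q = 247: demand price = 130.9 − 0.068·247 = 114.104; supply price = 19 + 0.071·247 = 36.537.
ΔQ = 805.036 − 247 = 558.036; wedge = 114.104 − 36.537 = 77.567.
Welfare loss = ½ × 558.036 × 77.567 = €21642.59 thousand.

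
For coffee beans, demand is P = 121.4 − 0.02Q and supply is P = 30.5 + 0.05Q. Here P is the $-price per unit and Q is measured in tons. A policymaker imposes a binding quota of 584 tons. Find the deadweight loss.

Competitive equilibrium: 121.4 − 0.02Q = 30.5 + 0.05Q → Q* = 1298.5714, P* = 95.4286.
At Q = 584: demand price = 121.4 − 0.02·584 = 109.72; supply price = 30.5 + 0.05·584 = 59.7.
ΔQ = 1298.5714 − 584 = 714.5714; wedge = 109.72 − 59.7 = 50.02.
The triangle = ½ × 714.5714 × 50.02 = $17871.43.

$17871.43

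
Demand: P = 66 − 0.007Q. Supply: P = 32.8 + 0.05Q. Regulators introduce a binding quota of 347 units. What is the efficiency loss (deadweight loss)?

1580.03

Competitive equilibrium: 66 − 0.007Q = 32.8 + 0.05Q → Q* = 582.4561, P* = 61.9228.
At Q = 347: demand price = 66 − 0.007·347 = 63.571; supply price = 32.8 + 0.05·347 = 50.15.
ΔQ = 582.4561 − 347 = 235.4561; wedge = 63.571 − 50.15 = 13.421.
DWL = ½ × 235.4561 × 13.421 = 1580.03.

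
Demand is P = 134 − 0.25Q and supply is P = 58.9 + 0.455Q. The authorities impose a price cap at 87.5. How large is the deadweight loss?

672.17

Competitive equilibrium: 134 − 0.25Q = 58.9 + 0.455Q → Q* = 106.5248, P* = 107.3688.
At the ceiling P = 87.5, quantity supplied = (87.5 − 58.9)/0.455 = 62.8571.
Willingness to pay at Q' = 62.8571: 134 − 0.25·62.8571 = 118.2857.
ΔQ = 106.5248 − 62.8571 = 43.6677; wedge = 118.2857 − 87.5 = 30.7857.
The triangle = ½ × 43.6677 × 30.7857 = 672.17.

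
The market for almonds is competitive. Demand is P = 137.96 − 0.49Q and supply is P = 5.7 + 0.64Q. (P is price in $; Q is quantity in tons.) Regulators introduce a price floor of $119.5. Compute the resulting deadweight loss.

Competitive equilibrium: 137.96 − 0.49Q = 5.7 + 0.64Q → Q* = 117.0442, P* = 80.6083.
At the floor P = 119.5, quantity demanded = (137.96 − 119.5)/0.49 = 37.6735.
Sellers' marginal cost at Q' = 37.6735: 5.7 + 0.64·37.6735 = 29.811.
ΔQ = 117.0442 − 37.6735 = 79.3707; wedge = 119.5 − 29.811 = 89.689.
Welfare loss = ½ × 79.3707 × 89.689 = $3559.34.

$3559.34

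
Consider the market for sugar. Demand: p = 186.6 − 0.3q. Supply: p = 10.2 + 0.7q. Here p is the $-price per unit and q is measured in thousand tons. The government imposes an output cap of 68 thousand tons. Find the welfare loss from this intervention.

Competitive equilibrium: 186.6 − 0.3q = 10.2 + 0.7q → q* = 176.4, p* = 133.68.
At q = 68: demand price = 186.6 − 0.3·68 = 166.2; supply price = 10.2 + 0.7·68 = 57.8.
Δq = 176.4 − 68 = 108.4; wedge = 166.2 − 57.8 = 108.4.
Welfare loss = ½ × 108.4 × 108.4 = $5875.28 thousand.

$5875.28 thousand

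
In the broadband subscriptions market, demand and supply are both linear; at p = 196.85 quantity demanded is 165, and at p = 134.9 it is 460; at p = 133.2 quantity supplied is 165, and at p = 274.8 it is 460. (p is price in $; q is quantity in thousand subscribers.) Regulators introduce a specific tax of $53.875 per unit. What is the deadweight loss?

Demand slope = (134.9 − 196.85)/(460 − 165) = −0.21, so p = 231.5 − 0.21q.
Supply slope = (274.8 − 133.2)/(460 − 165) = 0.48, so p = 54 + 0.48q.
Competitive equilibrium: 231.5 − 0.21q = 54 + 0.48q → q* = 257.2464, p* = 177.4783.
With the tax, the buyer price exceeds the seller price by 53.875: (231.5 − 0.21q) − (54 + 0.48q) = 53.875 → q' = 179.1667.
Δq = 257.2464 − 179.1667 = 78.0797; the wedge equals the tax, 53.875.
The triangle = ½ × 78.0797 × 53.875 = $2103.27 thousand.

$2103.27 thousand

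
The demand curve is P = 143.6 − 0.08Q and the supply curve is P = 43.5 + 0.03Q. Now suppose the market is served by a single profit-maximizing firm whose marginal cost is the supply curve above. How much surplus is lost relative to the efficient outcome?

Competitive equilibrium: 143.6 − 0.08Q = 43.5 + 0.03Q → Q* = 910, P* = 70.8.
Marginal revenue: MR = 143.6 − 0.16Q. Set MR = MC: 143.6 − 0.16Q = 43.5 + 0.03Q → Q_m = 526.84211.
Price P_m = 143.6 − 0.08·526.84211 = 101.45263; MC(Q_m) = 43.5 + 0.03·526.84211 = 59.30526.
Competitive Q* = 910, so ΔQ = 383.15789; wedge = 101.45263 − 59.30526 = 42.14737.
DWL = ½ × 383.15789 × 42.14737 = 8074.55.

8074.55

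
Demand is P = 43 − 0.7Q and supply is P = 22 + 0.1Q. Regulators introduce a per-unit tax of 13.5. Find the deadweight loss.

Competitive equilibrium: 43 − 0.7Q = 22 + 0.1Q → Q* = 26.25, P* = 24.625.
With the tax, the buyer price exceeds the seller price by 13.5: (43 − 0.7Q) − (22 + 0.1Q) = 13.5 → Q' = 9.375.
ΔQ = 26.25 − 9.375 = 16.875; the wedge equals the tax, 13.5.
The triangle = ½ × 16.875 × 13.5 = 113.91.

113.91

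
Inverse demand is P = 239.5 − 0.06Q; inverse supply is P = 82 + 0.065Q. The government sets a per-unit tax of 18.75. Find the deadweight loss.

Competitive equilibrium: 239.5 − 0.06Q = 82 + 0.065Q → Q* = 1260, P* = 163.9.
With the tax, the buyer price exceeds the seller price by 18.75: (239.5 − 0.06Q) − (82 + 0.065Q) = 18.75 → Q' = 1110.
ΔQ = 1260 − 1110 = 150; the wedge equals the tax, 18.75.
DWL = ½ × 150 × 18.75 = 1406.25.

1406.25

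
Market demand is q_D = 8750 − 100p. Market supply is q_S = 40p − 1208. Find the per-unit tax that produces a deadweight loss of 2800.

In inverse form: demand p = 87.5 − 0.01q, supply p = 30.2 + 0.025q.
Competitive equilibrium: 87.5 − 0.01q = 30.2 + 0.025q → q* = 1637.1429, p* = 71.1286.
A tax t gives Δq = t/0.035 and wedge t, so DWL = t²/0.07.
t²/0.07 = 2800 → t² = 196 → t = 14.

14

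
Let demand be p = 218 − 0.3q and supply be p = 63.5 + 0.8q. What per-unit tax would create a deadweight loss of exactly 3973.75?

93.5

Competitive equilibrium: 218 − 0.3q = 63.5 + 0.8q → q* = 140.4545, p* = 175.8636.
A tax t gives Δq = t/1.1 and wedge t, so DWL = t²/2.2.
t²/2.2 = 3973.75 → t² = 8742.25 → t = 93.5.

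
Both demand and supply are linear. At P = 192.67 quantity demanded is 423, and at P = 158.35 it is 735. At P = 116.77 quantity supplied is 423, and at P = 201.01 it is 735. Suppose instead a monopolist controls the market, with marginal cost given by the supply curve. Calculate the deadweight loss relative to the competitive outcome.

Demand slope = (158.35 − 192.67)/(735 − 423) = −0.11, so P = 239.2 − 0.11Q.
Supply slope = (201.01 − 116.77)/(735 − 423) = 0.27, so P = 2.56 + 0.27Q.
Competitive equilibrium: 239.2 − 0.11Q = 2.56 + 0.27Q → Q* = 622.7368, P* = 170.6989.
Marginal revenue: MR = 239.2 − 0.22Q. Set MR = MC: 239.2 − 0.22Q = 2.56 + 0.27Q → Q_m = 482.9388.
Price P_m = 239.2 − 0.11·482.9388 = 186.0767; MC(Q_m) = 2.56 + 0.27·482.9388 = 132.9535.
Competitive Q* = 622.7368, so ΔQ = 139.798; wedge = 186.0767 − 132.9535 = 53.1232.
Welfare loss = ½ × 139.798 × 53.1232 = 3713.26.

3713.26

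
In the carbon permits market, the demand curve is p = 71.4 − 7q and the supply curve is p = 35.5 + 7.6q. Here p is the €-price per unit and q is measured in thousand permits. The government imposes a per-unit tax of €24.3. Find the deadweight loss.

Competitive equilibrium: 71.4 − 7q = 35.5 + 7.6q → q* = 2.4589, p* = 54.1877.
With the tax, the buyer price exceeds the seller price by 24.3: (71.4 − 7q) − (35.5 + 7.6q) = 24.3 → q' = 0.7945.
Δq = 2.4589 − 0.7945 = 1.6644; the wedge equals the tax, 24.3.
Welfare loss = ½ × 1.6644 × 24.3 = €20.22 thousand.

€20.22 thousand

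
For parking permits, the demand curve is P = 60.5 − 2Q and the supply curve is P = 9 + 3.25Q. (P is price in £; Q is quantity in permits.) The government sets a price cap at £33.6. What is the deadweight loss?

Competitive equilibrium: 60.5 − 2Q = 9 + 3.25Q → Q* = 9.8095, P* = 40.881.
At the ceiling P = 33.6, quantity supplied = (33.6 − 9)/3.25 = 7.5692.
Willingness to pay at Q' = 7.5692: 60.5 − 2·7.5692 = 45.3616.
ΔQ = 9.8095 − 7.5692 = 2.2403; wedge = 45.3616 − 33.6 = 11.7616.
The triangle = ½ × 2.2403 × 11.7616 = £13.17.

£13.17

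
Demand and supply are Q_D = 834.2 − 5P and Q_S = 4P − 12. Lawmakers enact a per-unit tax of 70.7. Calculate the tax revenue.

14633.33

In inverse form: demand P = 166.84 − 0.2Q, supply P = 3 + 0.25Q.
Competitive equilibrium: 166.84 − 0.2Q = 3 + 0.25Q → Q* = 364.0889, P* = 94.0222.
With the tax, the buyer price exceeds the seller price by 70.7: (166.84 − 0.2Q) − (3 + 0.25Q) = 70.7 → Q' = 206.9778.
Tax revenue = 70.7 × 206.9778 = 14633.33.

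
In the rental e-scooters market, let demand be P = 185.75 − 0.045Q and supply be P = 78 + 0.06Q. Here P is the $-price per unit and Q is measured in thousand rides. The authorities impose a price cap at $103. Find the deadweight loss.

Competitive equilibrium: 185.75 − 0.045Q = 78 + 0.06Q → Q* = 1026.1905, P* = 139.5714.
At the ceiling P = 103, quantity supplied = (103 − 78)/0.06 = 416.6667.
Willingness to pay at Q' = 416.6667: 185.75 − 0.045·416.6667 = 167.
ΔQ = 1026.1905 − 416.6667 = 609.5238; wedge = 167 − 103 = 64.
Deadweight loss = ½ × 609.5238 × 64 = $19504.76 thousand.

$19504.76 thousand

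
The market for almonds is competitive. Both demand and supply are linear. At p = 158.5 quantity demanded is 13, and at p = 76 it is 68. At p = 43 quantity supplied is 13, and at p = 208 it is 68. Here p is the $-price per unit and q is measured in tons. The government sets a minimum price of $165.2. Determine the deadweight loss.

Demand slope = (76 − 158.5)/(68 − 13) = −1.5, so p = 178 − 1.5q.
Supply slope = (208 − 43)/(68 − 13) = 3, so p = 4 + 3q.
Competitive equilibrium: 178 − 1.5q = 4 + 3q → q* = 38.66667, p* = 120.
At the floor p = 165.2, quantity demanded = (178 − 165.2)/1.5 = 8.53333.
Sellers' marginal cost at q' = 8.53333: 4 + 3·8.53333 = 29.59999.
Δq = 38.66667 − 8.53333 = 30.13334; wedge = 165.2 − 29.59999 = 135.60001.
Deadweight loss = ½ × 30.13334 × 135.60001 = $2043.04.

$2043.04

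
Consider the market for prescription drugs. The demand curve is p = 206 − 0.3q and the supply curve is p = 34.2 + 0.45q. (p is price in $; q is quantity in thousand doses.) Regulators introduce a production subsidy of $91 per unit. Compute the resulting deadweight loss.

Competitive equilibrium: 206 − 0.3q = 34.2 + 0.45q → q* = 229.0667, p* = 137.28.
The subsidy lowers effective supply by 91: p = 0.45q − 56.8.
New quantity: 206 − 0.3q = 0.45q − 56.8 → q' = 350.4.
Overproduction Δq = 350.4 − 229.0667 = 121.3333; wedge = subsidy = 91.
Deadweight loss = ½ × 121.3333 × 91 = $5520.67 thousand.

$5520.67 thousand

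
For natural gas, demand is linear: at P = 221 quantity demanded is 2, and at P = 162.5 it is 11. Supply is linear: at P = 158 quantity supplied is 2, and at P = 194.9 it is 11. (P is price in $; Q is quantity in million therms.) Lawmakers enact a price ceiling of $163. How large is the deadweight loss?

Demand slope = (162.5 − 221)/(11 − 2) = −6.5, so P = 234 − 6.5Q.
Supply slope = (194.9 − 158)/(11 − 2) = 4.1, so P = 149.8 + 4.1Q.
Competitive equilibrium: 234 − 6.5Q = 149.8 + 4.1Q → Q* = 7.9434, P* = 182.3679.
At the ceiling P = 163, quantity supplied = (163 − 149.8)/4.1 = 3.2195.
Willingness to pay at Q' = 3.2195: 234 − 6.5·3.2195 = 213.0733.
ΔQ = 7.9434 − 3.2195 = 4.7239; wedge = 213.0733 − 163 = 50.0733.
DWL = ½ × 4.7239 × 50.0733 = $118.27 million.

$118.27 million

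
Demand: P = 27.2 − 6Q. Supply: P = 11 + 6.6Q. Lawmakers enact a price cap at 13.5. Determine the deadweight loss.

Competitive equilibrium: 27.2 − 6Q = 11 + 6.6Q → Q* = 1.2857, P* = 19.4857.
At the ceiling P = 13.5, quantity supplied = (13.5 − 11)/6.6 = 0.3788.
Willingness to pay at Q' = 0.3788: 27.2 − 6·0.3788 = 24.9272.
ΔQ = 1.2857 − 0.3788 = 0.9069; wedge = 24.9272 − 13.5 = 11.4272.
DWL = ½ × 0.9069 × 11.4272 = 5.18.

5.18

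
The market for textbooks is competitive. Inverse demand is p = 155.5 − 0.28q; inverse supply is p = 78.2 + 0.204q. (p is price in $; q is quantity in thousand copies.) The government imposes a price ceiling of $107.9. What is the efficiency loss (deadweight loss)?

Competitive equilibrium: 155.5 − 0.28q = 78.2 + 0.204q → q* = 159.7107, p* = 110.781.
At the ceiling p = 107.9, quantity supplied = (107.9 − 78.2)/0.204 = 145.5882.
Willingness to pay at q' = 145.5882: 155.5 − 0.28·145.5882 = 114.7353.
Δq = 159.7107 − 145.5882 = 14.1225; wedge = 114.7353 − 107.9 = 6.8353.
Welfare loss = ½ × 14.1225 × 6.8353 = $48.27 thousand.

$48.27 thousand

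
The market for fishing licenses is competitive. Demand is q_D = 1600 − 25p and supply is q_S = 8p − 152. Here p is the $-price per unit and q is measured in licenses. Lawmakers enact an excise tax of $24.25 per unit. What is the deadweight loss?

$1782.01

In inverse form: demand p = 64 − 0.04q, supply p = 19 + 0.125q.
Competitive equilibrium: 64 − 0.04q = 19 + 0.125q → q* = 272.7273, p* = 53.0909.
With the tax, the buyer price exceeds the seller price by 24.25: (64 − 0.04q) − (19 + 0.125q) = 24.25 → q' = 125.7576.
Δq = 272.7273 − 125.7576 = 146.9697; the wedge equals the tax, 24.25.
The triangle = ½ × 146.9697 × 24.25 = $1782.01.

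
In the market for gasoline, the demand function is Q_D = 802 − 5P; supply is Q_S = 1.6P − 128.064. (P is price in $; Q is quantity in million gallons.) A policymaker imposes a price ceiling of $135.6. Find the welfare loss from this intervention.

$29.87 million

In inverse form: demand P = 160.4 − 0.2Q, supply P = 80.04 + 0.625Q.
Competitive equilibrium: 160.4 − 0.2Q = 80.04 + 0.625Q → Q* = 97.4061, P* = 140.9188.
At the ceiling P = 135.6, quantity supplied = (135.6 − 80.04)/0.625 = 88.896.
Willingness to pay at Q' = 88.896: 160.4 − 0.2·88.896 = 142.6208.
ΔQ = 97.4061 − 88.896 = 8.5101; wedge = 142.6208 − 135.6 = 7.0208.
Deadweight loss = ½ × 8.5101 × 7.0208 = $29.87 million.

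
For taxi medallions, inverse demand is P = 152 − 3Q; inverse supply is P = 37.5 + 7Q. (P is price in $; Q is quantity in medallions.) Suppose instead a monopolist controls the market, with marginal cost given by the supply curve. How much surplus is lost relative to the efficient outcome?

$34.91

Competitive equilibrium: 152 − 3Q = 37.5 + 7Q → Q* = 11.45, P* = 117.65.
Marginal revenue: MR = 152 − 6Q. Set MR = MC: 152 − 6Q = 37.5 + 7Q → Q_m = 8.8077.
Price P_m = 152 − 3·8.8077 = 125.5769; MC(Q_m) = 37.5 + 7·8.8077 = 99.1539.
Competitive Q* = 11.45, so ΔQ = 2.6423; wedge = 125.5769 − 99.1539 = 26.423.
Welfare loss = ½ × 2.6423 × 26.423 = $34.91.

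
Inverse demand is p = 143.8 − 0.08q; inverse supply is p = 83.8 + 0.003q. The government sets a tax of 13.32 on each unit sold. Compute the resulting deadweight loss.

Competitive equilibrium: 143.8 − 0.08q = 83.8 + 0.003q → q* = 722.8916, p* = 85.9687.
With the tax, the buyer price exceeds the seller price by 13.32: (143.8 − 0.08q) − (83.8 + 0.003q) = 13.32 → q' = 562.4096.
Δq = 722.8916 − 562.4096 = 160.482; the wedge equals the tax, 13.32.
Deadweight loss = ½ × 160.482 × 13.32 = 1068.81.

1068.81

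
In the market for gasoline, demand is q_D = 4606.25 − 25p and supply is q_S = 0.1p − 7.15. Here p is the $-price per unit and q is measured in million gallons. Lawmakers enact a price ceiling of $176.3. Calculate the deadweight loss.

$2.82 million

In inverse form: demand p = 184.25 − 0.04q, supply p = 71.5 + 10q.
Competitive equilibrium: 184.25 − 0.04q = 71.5 + 10q → q* = 11.2301, p* = 183.8008.
At the ceiling p = 176.3, quantity supplied = (176.3 − 71.5)/10 = 10.48.
Willingness to pay at q' = 10.48: 184.25 − 0.04·10.48 = 183.8308.
Δq = 11.2301 − 10.48 = 0.7501; wedge = 183.8308 − 176.3 = 7.5308.
The triangle = ½ × 0.7501 × 7.5308 = $2.82 million.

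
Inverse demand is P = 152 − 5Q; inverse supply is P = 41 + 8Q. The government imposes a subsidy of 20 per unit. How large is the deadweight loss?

Competitive equilibrium: 152 − 5Q = 41 + 8Q → Q* = 8.5385, P* = 109.3077.
The subsidy lowers effective supply by 20: P = 21 + 8Q.
New quantity: 152 − 5Q = 21 + 8Q → Q' = 10.0769.
Overproduction ΔQ = 10.0769 − 8.5385 = 1.5384; wedge = subsidy = 20.
Deadweight loss = ½ × 1.5384 × 20 = 15.38.

15.38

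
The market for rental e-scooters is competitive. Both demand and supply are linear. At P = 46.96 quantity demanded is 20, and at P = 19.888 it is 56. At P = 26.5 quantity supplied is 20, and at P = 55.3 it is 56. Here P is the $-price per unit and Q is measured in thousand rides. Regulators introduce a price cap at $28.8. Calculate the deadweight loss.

$82.45 thousand

Demand slope = (19.888 − 46.96)/(56 − 20) = −0.752, so P = 62 − 0.752Q.
Supply slope = (55.3 − 26.5)/(56 − 20) = 0.8, so P = 10.5 + 0.8Q.
Competitive equilibrium: 62 − 0.752Q = 10.5 + 0.8Q → Q* = 33.183, P* = 37.0464.
At the ceiling P = 28.8, quantity supplied = (28.8 − 10.5)/0.8 = 22.875.
Willingness to pay at Q' = 22.875: 62 − 0.752·22.875 = 44.798.
ΔQ = 33.183 − 22.875 = 10.308; wedge = 44.798 − 28.8 = 15.998.
Welfare loss = ½ × 10.308 × 15.998 = $82.45 thousand.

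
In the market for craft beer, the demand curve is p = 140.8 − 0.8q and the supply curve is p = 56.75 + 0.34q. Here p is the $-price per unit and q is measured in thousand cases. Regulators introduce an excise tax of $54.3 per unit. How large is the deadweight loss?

Competitive equilibrium: 140.8 − 0.8q = 56.75 + 0.34q → q* = 73.7281, p* = 81.8175.
With the tax, the buyer price exceeds the seller price by 54.3: (140.8 − 0.8q) − (56.75 + 0.34q) = 54.3 → q' = 26.0965.
Δq = 73.7281 − 26.0965 = 47.6316; the wedge equals the tax, 54.3.
Deadweight loss = ½ × 47.6316 × 54.3 = $1293.20 thousand.

$1293.20 thousand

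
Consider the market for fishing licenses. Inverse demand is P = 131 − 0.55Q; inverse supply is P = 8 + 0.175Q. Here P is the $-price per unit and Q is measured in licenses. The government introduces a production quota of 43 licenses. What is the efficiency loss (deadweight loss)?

$5815.06

Competitive equilibrium: 131 − 0.55Q = 8 + 0.175Q → Q* = 169.6552, P* = 37.6897.
At Q = 43: demand price = 131 − 0.55·43 = 107.35; supply price = 8 + 0.175·43 = 15.525.
ΔQ = 169.6552 − 43 = 126.6552; wedge = 107.35 − 15.525 = 91.825.
DWL = ½ × 126.6552 × 91.825 = $5815.06.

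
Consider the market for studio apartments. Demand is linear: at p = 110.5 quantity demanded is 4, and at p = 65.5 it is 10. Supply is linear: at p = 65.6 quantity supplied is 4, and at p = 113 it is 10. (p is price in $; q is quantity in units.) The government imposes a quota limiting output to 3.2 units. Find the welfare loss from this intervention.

Demand slope = (65.5 − 110.5)/(10 − 4) = −7.5, so p = 140.5 − 7.5q.
Supply slope = (113 − 65.6)/(10 − 4) = 7.9, so p = 34 + 7.9q.
Competitive equilibrium: 140.5 − 7.5q = 34 + 7.9q → q* = 6.9156, p* = 88.6331.
At q = 3.2: demand price = 140.5 − 7.5·3.2 = 116.5; supply price = 34 + 7.9·3.2 = 59.28.
Δq = 6.9156 − 3.2 = 3.7156; wedge = 116.5 − 59.28 = 57.22.
The triangle = ½ × 3.7156 × 57.22 = $106.30.

$106.30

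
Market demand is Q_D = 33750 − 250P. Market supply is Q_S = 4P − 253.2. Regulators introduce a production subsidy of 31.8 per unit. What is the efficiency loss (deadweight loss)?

In inverse form: demand P = 135 − 0.004Q, supply P = 63.3 + 0.25Q.
Competitive equilibrium: 135 − 0.004Q = 63.3 + 0.25Q → Q* = 282.2835, P* = 133.8709.
The subsidy lowers effective supply by 31.8: P = 31.5 + 0.25Q.
New quantity: 135 − 0.004Q = 31.5 + 0.25Q → Q' = 407.4803.
Overproduction ΔQ = 407.4803 − 282.2835 = 125.1968; wedge = subsidy = 31.8.
Deadweight loss = ½ × 125.1968 × 31.8 = 1990.63.

1990.63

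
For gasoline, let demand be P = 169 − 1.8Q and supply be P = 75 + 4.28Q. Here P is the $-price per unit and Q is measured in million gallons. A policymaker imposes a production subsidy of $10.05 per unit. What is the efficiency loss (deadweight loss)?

Competitive equilibrium: 169 − 1.8Q = 75 + 4.28Q → Q* = 15.4605, P* = 141.1711.
The subsidy lowers effective supply by 10.05: P = 64.95 + 4.28Q.
New quantity: 169 − 1.8Q = 64.95 + 4.28Q → Q' = 17.1135.
Overproduction ΔQ = 17.1135 − 15.4605 = 1.653; wedge = subsidy = 10.05.
Deadweight loss = ½ × 1.653 × 10.05 = $8.31 million.

$8.31 million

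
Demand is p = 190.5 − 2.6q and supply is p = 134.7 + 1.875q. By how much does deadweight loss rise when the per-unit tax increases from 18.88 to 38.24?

Competitive equilibrium: 190.5 − 2.6q = 134.7 + 1.875q → q* = 12.4693, p* = 158.0799.
For a per-unit tax t: Δq = t/4.475, so DWL = ½·t·(t/4.475) = t²/8.95.
At t = 18.88: DWL = 39.827. At t = 38.24: DWL = 163.385.
Increase = 163.385 − 39.827 = 123.56.

123.56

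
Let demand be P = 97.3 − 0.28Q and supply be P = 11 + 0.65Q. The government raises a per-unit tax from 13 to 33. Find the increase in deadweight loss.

494.62

Competitive equilibrium: 97.3 − 0.28Q = 11 + 0.65Q → Q* = 92.7957, P* = 71.3172.
For a per-unit tax t: ΔQ = t/0.93, so DWL = ½·t·(t/0.93) = t²/1.86.
At t = 13: DWL = 90.86. At t = 33: DWL = 585.484.
Increase = 585.484 − 90.86 = 494.62.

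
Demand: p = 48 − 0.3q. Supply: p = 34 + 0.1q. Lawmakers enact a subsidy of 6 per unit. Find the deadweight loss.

Competitive equilibrium: 48 − 0.3q = 34 + 0.1q → q* = 35, p* = 37.5.
The subsidy lowers effective supply by 6: p = 28 + 0.1q.
New quantity: 48 − 0.3q = 28 + 0.1q → q' = 50.
Overproduction Δq = 50 − 35 = 15; wedge = subsidy = 6.
Deadweight loss = ½ × 15 × 6 = 45.

45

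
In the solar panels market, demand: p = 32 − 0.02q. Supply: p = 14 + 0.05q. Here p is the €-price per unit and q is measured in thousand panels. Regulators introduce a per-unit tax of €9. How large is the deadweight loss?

Competitive equilibrium: 32 − 0.02q = 14 + 0.05q → q* = 257.1429, p* = 26.8571.
With the tax, the buyer price exceeds the seller price by 9: (32 − 0.02q) − (14 + 0.05q) = 9 → q' = 128.5714.
Δq = 257.1429 − 128.5714 = 128.5715; the wedge equals the tax, 9.
Deadweight loss = ½ × 128.5715 × 9 = €578.57 thousand.

€578.57 thousand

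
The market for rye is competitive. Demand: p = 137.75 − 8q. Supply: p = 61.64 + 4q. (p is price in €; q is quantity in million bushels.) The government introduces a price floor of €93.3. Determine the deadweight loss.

Competitive equilibrium: 137.75 − 8q = 61.64 + 4q → q* = 6.3425, p* = 87.01.
At the floor p = 93.3, quantity demanded = (137.75 − 93.3)/8 = 5.5563.
Sellers' marginal cost at q' = 5.5563: 61.64 + 4·5.5563 = 83.8652.
Δq = 6.3425 − 5.5563 = 0.7862; wedge = 93.3 − 83.8652 = 9.4348.
Deadweight loss = ½ × 0.7862 × 9.4348 = €3.71 million.

€3.71 million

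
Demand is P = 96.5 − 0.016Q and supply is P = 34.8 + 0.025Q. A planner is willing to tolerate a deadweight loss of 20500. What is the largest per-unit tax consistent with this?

Competitive equilibrium: 96.5 − 0.016Q = 34.8 + 0.025Q → Q* = 1504.878, P* = 72.422.
A tax t gives ΔQ = t/0.041 and wedge t, so DWL = t²/0.082.
t²/0.082 = 20500 → t² = 1681 → t = 41.

41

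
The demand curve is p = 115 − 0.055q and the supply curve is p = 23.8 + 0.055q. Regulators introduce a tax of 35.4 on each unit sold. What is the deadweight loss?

5696.18

Competitive equilibrium: 115 − 0.055q = 23.8 + 0.055q → q* = 829.0909, p* = 69.4.
With the tax, the buyer price exceeds the seller price by 35.4: (115 − 0.055q) − (23.8 + 0.055q) = 35.4 → q' = 507.2727.
Δq = 829.0909 − 507.2727 = 321.8182; the wedge equals the tax, 35.4.
DWL = ½ × 321.8182 × 35.4 = 5696.18.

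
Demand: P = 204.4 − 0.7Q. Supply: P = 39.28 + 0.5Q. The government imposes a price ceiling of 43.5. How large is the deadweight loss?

Competitive equilibrium: 204.4 − 0.7Q = 39.28 + 0.5Q → Q* = 137.6, P* = 108.08.
At the ceiling P = 43.5, quantity supplied = (43.5 − 39.28)/0.5 = 8.44.
Willingness to pay at Q' = 8.44: 204.4 − 0.7·8.44 = 198.492.
ΔQ = 137.6 − 8.44 = 129.16; wedge = 198.492 − 43.5 = 154.992.
The triangle = ½ × 129.16 × 154.992 = 10009.38.

10009.38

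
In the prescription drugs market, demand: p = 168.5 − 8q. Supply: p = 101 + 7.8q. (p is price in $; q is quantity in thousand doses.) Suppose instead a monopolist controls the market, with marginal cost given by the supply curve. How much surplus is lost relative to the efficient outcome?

$16.29 thousand

Competitive equilibrium: 168.5 − 8q = 101 + 7.8q → q* = 4.2722, p* = 134.3228.
Marginal revenue: MR = 168.5 − 16q. Set MR = MC: 168.5 − 16q = 101 + 7.8q → q_m = 2.8361.
Price p_m = 168.5 − 8·2.8361 = 145.8112; MC(q_m) = 101 + 7.8·2.8361 = 123.1216.
Competitive q* = 4.2722, so Δq = 1.4361; wedge = 145.8112 − 123.1216 = 22.6896.
Welfare loss = ½ × 1.4361 × 22.6896 = $16.29 thousand.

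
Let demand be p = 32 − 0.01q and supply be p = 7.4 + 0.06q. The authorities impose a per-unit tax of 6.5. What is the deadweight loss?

301.79

Competitive equilibrium: 32 − 0.01q = 7.4 + 0.06q → q* = 351.4286, p* = 28.4857.
With the tax, the buyer price exceeds the seller price by 6.5: (32 − 0.01q) − (7.4 + 0.06q) = 6.5 → q' = 258.5714.
Δq = 351.4286 − 258.5714 = 92.8572; the wedge equals the tax, 6.5.
DWL = ½ × 92.8572 × 6.5 = 301.79.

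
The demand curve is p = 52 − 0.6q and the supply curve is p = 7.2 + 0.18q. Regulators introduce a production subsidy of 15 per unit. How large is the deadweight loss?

Competitive equilibrium: 52 − 0.6q = 7.2 + 0.18q → q* = 57.4359, p* = 17.5385.
The subsidy lowers effective supply by 15: p = 0.18q − 7.8.
New quantity: 52 − 0.6q = 0.18q − 7.8 → q' = 76.6667.
Overproduction Δq = 76.6667 − 57.4359 = 19.2308; wedge = subsidy = 15.
The triangle = ½ × 19.2308 × 15 = 144.23.

144.23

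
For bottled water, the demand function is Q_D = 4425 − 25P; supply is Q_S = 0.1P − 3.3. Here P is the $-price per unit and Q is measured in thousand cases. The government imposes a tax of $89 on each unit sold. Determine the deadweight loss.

In inverse form: demand P = 177 − 0.04Q, supply P = 33 + 10Q.
Competitive equilibrium: 177 − 0.04Q = 33 + 10Q → Q* = 14.3426, P* = 176.4263.
With the tax, the buyer price exceeds the seller price by 89: (177 − 0.04Q) − (33 + 10Q) = 89 → Q' = 5.4781.
ΔQ = 14.3426 − 5.4781 = 8.8645; the wedge equals the tax, 89.
Deadweight loss = ½ × 8.8645 × 89 = $394.47 thousand.

$394.47 thousand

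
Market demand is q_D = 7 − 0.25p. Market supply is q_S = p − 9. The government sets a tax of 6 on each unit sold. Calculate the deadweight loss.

3.60

In inverse form: demand p = 28 − 4q, supply p = 9 + q.
Competitive equilibrium: 28 − 4q = 9 + q → q* = 3.8, p* = 12.8.
With the tax, the buyer price exceeds the seller price by 6: (28 − 4q) − (9 + q) = 6 → q' = 2.6.
Δq = 3.8 − 2.6 = 1.2; the wedge equals the tax, 6.
The triangle = ½ × 1.2 × 6 = 3.60.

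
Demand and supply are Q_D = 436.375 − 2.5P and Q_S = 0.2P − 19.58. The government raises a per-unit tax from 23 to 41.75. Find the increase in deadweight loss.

In inverse form: demand P = 174.55 − 0.4Q, supply P = 97.9 + 5Q.
Competitive equilibrium: 174.55 − 0.4Q = 97.9 + 5Q → Q* = 14.1944, P* = 168.8722.
For a per-unit tax t: ΔQ = t/5.4, so DWL = ½·t·(t/5.4) = t²/10.8.
At t = 23: DWL = 48.981. At t = 41.75: DWL = 161.395.
Increase = 161.395 − 48.981 = 112.41.

112.41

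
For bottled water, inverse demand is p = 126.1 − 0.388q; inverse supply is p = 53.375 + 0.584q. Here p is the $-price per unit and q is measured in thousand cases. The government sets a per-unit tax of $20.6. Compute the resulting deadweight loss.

$218.29 thousand

Competitive equilibrium: 126.1 − 0.388q = 53.375 + 0.584q → q* = 74.82, p* = 97.0699.
With the tax, the buyer price exceeds the seller price by 20.6: (126.1 − 0.388q) − (53.375 + 0.584q) = 20.6 → q' = 53.6265.
Δq = 74.82 − 53.6265 = 21.1935; the wedge equals the tax, 20.6.
DWL = ½ × 21.1935 × 20.6 = $218.29 thousand.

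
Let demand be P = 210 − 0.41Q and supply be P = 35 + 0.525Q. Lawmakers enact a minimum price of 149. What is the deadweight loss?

688.83

Competitive equilibrium: 210 − 0.41Q = 35 + 0.525Q → Q* = 187.1658, P* = 133.262.
At the floor P = 149, quantity demanded = (210 − 149)/0.41 = 148.7805.
Sellers' marginal cost at Q' = 148.7805: 35 + 0.525·148.7805 = 113.1098.
ΔQ = 187.1658 − 148.7805 = 38.3853; wedge = 149 − 113.1098 = 35.8902.
Deadweight loss = ½ × 38.3853 × 35.8902 = 688.83.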